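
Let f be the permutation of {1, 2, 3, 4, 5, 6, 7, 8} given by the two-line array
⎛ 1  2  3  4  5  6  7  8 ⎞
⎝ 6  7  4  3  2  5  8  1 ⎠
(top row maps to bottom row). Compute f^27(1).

2

Tracing 1 → 6 → … returns to 1 after 6 steps, so 1 lies in a 6-cycle (1, 6, 5, 2, 7, 8).
Powers repeat with period 6 on this cycle, and 27 mod 6 = 3, so f^27(1) = f^3(1).
Stepping 3 places around the cycle: 1 → 6 → 5 → 2.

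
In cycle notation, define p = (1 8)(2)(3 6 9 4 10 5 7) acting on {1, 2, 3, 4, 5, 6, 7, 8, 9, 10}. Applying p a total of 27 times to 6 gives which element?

3

6 lies in the 7-cycle (3 6 9 4 10 5 7).
On a 7-cycle, p^7 is the identity, so p^27 = p^6 there (27 ≡ 6 mod 7).
Stepping 6 places around the cycle: 6 → 9 → 4 → 10 → 5 → 7 → 3.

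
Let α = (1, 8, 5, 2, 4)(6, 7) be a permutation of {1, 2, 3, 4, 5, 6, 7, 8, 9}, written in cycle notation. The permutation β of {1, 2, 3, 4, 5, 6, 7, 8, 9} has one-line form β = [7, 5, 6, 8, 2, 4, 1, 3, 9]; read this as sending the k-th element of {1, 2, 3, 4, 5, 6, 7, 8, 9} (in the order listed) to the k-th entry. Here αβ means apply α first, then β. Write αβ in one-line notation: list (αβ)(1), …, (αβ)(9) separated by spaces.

(αβ)(x) = β(α(x)). Computing each image: β(α(1)) = β(8) = 3, β(α(2)) = β(4) = 8, β(α(3)) = β(3) = 6, β(α(4)) = β(1) = 7, β(α(5)) = β(2) = 5, β(α(6)) = β(7) = 1, β(α(7)) = β(6) = 4, β(α(8)) = β(5) = 2, β(α(9)) = β(9) = 9.
Hence αβ = [3 8 6 7 5 1 4 2 9].

3 8 6 7 5 1 4 2 9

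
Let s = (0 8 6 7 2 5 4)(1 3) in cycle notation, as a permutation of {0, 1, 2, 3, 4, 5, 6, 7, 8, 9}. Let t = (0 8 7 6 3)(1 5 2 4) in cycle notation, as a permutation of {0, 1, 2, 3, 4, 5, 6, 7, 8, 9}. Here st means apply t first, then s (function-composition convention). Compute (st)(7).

(st)(7) = s(t(7)). t(7) = 6, then s(6) = 7. So (st)(7) = 7.

7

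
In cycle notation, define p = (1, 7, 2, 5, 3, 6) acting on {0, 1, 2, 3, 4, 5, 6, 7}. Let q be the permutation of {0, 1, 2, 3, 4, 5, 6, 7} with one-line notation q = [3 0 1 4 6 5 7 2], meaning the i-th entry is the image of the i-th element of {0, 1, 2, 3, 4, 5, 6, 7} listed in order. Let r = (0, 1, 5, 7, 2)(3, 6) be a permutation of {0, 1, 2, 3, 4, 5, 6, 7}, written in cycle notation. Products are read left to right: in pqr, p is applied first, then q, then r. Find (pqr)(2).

7

(pqr)(2) = r(q(p(2))). p(2) = 5, then q(5) = 5, then r(5) = 7, so the result is 7.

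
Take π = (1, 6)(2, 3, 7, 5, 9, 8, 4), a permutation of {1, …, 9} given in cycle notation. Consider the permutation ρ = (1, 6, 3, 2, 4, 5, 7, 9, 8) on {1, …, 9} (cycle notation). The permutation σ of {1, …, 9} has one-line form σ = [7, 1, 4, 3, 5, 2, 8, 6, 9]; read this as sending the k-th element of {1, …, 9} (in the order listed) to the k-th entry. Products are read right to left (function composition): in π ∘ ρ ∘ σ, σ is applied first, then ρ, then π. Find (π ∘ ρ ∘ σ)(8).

(π ∘ ρ ∘ σ)(8) = π(ρ(σ(8))). σ(8) = 6, then ρ(6) = 3, then π(3) = 7, so the result is 7.

7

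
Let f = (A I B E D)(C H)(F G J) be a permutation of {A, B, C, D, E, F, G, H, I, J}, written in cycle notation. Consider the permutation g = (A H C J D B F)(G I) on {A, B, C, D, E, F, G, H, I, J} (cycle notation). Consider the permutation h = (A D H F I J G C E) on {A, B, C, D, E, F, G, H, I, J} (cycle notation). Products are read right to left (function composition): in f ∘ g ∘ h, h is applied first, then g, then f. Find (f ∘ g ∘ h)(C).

D

Apply the permutations in order: h(C) = E, then g(E) = E, then f(E) = D. So (f ∘ g ∘ h)(C) = D.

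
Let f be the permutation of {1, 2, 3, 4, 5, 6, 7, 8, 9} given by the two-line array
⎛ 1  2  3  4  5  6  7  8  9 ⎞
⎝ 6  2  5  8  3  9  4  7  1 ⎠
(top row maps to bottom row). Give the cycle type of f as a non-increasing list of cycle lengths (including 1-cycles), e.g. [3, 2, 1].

The disjoint cycles are (1 6 9)(2)(3 5)(4 8 7), with lengths 3, 3, 2, 1 in non-increasing order.

[3, 3, 2, 1]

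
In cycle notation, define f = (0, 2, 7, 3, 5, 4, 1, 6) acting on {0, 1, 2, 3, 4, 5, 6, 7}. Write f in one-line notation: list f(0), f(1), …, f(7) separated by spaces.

Reading each image from the cycles: 0→2, 1→6, 2→7, 3→5, 4→1, 5→4, 6→0, 7→3.
Listing these in domain order gives 2 6 7 5 1 4 0 3.

2 6 7 5 1 4 0 3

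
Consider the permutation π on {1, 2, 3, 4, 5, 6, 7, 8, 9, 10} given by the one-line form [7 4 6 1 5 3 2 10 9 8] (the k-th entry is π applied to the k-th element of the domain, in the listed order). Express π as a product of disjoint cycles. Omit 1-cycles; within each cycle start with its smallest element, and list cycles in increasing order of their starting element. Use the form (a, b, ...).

(1, 7, 2, 4)(3, 6)(8, 10)

Start at 1 and follow images: 1 → 7 → 2 → 4 → 1, giving the cycle (1, 7, 2, 4).
Continuing from each remaining unvisited element yields (1, 7, 2, 4)(3, 6)(8, 10).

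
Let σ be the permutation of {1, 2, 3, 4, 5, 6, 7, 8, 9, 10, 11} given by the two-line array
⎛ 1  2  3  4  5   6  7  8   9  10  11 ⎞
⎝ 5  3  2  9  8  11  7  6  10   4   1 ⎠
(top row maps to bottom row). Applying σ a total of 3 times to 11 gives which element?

Tracing 11 → 1 → … returns to 11 after 5 steps, so 11 lies in a 5-cycle (1, 5, 8, 6, 11).
Stepping 3 places around the cycle: 11 → 1 → 5 → 8.

8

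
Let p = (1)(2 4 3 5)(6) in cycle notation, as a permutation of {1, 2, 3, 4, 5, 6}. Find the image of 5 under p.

Within (2 4 3 5), 5 ↦ 2.

2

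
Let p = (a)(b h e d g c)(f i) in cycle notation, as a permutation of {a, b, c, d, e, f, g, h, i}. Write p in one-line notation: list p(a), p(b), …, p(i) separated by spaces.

a h b g d i c e f

Each element maps to the next entry in its cycle (wrapping to the front): a→a, b→h, c→b, d→g, e→d, f→i, g→c, h→e, i→f.
Listing these in domain order gives a h b g d i c e f.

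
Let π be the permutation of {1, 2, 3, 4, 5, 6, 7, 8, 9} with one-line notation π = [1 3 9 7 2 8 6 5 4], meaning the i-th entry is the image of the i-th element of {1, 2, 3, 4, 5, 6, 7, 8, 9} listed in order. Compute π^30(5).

6

Tracing 5 → 2 → … returns to 5 after 8 steps, so 5 lies in an 8-cycle (2, 3, 9, 4, 7, 6, 8, 5).
Powers repeat with period 8 on this cycle, and 30 mod 8 = 6, so π^30(5) = π^6(5).
Advancing 6 steps from 5: 5 → 2 → 3 → 9 → 4 → 7 → 6.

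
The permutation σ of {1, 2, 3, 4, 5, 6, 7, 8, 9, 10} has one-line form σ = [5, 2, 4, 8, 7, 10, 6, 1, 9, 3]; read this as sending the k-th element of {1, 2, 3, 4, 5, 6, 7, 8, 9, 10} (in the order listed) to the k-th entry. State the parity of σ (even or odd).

In disjoint-cycle form the cycle lengths are 8, 1, 1.
A cycle of length ℓ contributes ℓ−1 transpositions, so σ is a product of 7 transpositions — odd.

odd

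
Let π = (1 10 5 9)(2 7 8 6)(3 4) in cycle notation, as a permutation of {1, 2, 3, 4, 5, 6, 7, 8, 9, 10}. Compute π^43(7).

2

7 lies in the 4-cycle (2 7 8 6).
On a 4-cycle, π^4 is the identity, so π^43 = π^3 there (43 ≡ 3 mod 4).
Stepping 3 places around the cycle: 7 → 8 → 6 → 2.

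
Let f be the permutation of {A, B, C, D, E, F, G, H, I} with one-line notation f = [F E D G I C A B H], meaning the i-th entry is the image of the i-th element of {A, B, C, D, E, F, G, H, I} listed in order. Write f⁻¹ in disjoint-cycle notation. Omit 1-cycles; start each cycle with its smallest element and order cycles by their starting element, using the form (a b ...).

The cycle decomposition of f is (A F C D G)(B E I H).
The inverse reverses every cycle; in canonical form, f⁻¹ = (A G D C F)(B H I E).

(A G D C F)(B H I E)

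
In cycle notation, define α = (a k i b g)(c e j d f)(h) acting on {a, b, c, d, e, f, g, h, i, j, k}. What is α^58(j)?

j lies in the 5-cycle (c e j d f).
Since the cycle has length 5, α^58 acts on it the same as α^3 (58 mod 5 = 3).
Stepping 3 places around the cycle: j → d → f → c.

c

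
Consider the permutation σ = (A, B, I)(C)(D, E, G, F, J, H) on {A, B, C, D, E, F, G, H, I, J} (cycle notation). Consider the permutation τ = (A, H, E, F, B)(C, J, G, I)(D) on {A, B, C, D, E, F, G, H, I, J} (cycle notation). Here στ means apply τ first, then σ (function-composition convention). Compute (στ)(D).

First apply τ: τ(D) = D, then σ(D) = E. Thus (στ)(D) = E.

E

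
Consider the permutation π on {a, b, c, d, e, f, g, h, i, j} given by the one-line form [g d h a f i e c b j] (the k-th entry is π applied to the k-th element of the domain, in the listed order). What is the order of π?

14

Writing π as disjoint cycles, the cycle lengths are 7, 2, 1.
The order of π is the least common multiple of its cycle lengths: lcm(7, 2) = 14.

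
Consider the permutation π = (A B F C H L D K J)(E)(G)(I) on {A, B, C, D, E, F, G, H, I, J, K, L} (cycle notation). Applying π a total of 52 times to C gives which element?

B

C lies in the 9-cycle (A B F C H L D K J).
On a 9-cycle, π^9 is the identity, so π^52 = π^7 there (52 ≡ 7 mod 9).
Advancing 7 steps from C: C → H → L → D → K → J → A → B.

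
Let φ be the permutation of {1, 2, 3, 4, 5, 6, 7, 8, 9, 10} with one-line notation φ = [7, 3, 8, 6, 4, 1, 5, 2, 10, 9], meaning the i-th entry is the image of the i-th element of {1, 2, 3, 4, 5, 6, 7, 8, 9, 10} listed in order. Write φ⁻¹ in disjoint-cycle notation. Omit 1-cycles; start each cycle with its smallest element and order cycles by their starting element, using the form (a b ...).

First write φ in disjoint cycles: (1 7 5 4 6)(2 3 8)(9 10).
The inverse reverses every cycle; in canonical form, φ⁻¹ = (1 6 4 5 7)(2 8 3)(9 10).

(1 6 4 5 7)(2 8 3)(9 10)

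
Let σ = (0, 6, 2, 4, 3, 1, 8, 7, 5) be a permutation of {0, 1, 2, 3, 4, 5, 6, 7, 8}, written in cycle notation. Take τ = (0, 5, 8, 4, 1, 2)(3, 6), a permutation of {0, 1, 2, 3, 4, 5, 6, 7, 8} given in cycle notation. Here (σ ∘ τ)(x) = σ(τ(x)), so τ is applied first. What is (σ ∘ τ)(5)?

7

First apply τ: τ(5) = 8, then σ(8) = 7. Thus (σ ∘ τ)(5) = 7.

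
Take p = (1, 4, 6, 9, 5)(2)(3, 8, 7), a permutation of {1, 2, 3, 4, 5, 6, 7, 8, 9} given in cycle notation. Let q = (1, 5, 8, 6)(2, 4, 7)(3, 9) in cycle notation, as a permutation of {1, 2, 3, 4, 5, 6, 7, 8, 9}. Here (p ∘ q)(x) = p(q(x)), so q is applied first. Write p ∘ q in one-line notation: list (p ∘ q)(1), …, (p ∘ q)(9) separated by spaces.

1 6 5 3 7 4 2 9 8

(p ∘ q)(x) = p(q(x)). Computing each image: p(q(1)) = p(5) = 1, p(q(2)) = p(4) = 6, p(q(3)) = p(9) = 5, p(q(4)) = p(7) = 3, p(q(5)) = p(8) = 7, p(q(6)) = p(1) = 4, p(q(7)) = p(2) = 2, p(q(8)) = p(6) = 9, p(q(9)) = p(3) = 8.
Hence p ∘ q = [1 6 5 3 7 4 2 9 8].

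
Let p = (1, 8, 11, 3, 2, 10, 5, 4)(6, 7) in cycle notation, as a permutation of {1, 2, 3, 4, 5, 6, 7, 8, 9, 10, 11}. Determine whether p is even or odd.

The cycle lengths are 8, 2, 1.
A cycle is odd iff its length is even; p has 2 even-length cycles, so sgn(p) = (−1)^2 and p is even.

even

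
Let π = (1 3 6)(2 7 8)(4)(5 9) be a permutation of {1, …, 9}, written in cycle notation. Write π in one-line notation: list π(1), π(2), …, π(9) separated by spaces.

3 7 6 4 9 1 8 2 5

Each element maps to the next entry in its cycle (wrapping to the front): 1↦3, 2↦7, 3↦6, 4↦4, 5↦9, 6↦1, 7↦8, 8↦2, 9↦5.
So the one-line form is 3 7 6 4 9 1 8 2 5.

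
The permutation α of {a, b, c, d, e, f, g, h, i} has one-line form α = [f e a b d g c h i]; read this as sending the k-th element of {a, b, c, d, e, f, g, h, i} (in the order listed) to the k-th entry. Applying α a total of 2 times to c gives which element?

f

Tracing c → a → … returns to c after 4 steps, so c lies in a 4-cycle (a f g c).
Advancing 2 steps from c: c → a → f.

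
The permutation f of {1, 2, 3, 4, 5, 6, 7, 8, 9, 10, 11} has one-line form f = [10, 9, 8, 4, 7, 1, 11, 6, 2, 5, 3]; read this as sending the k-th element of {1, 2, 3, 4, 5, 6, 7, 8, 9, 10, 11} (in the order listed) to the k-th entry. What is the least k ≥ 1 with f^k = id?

The disjoint-cycle form of f has cycle lengths 8, 2, 1.
The order is lcm(8, 2) = 8.

8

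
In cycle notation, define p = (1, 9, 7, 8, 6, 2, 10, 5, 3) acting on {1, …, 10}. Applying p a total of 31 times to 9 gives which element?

9 lies in the 9-cycle (1, 9, 7, 8, 6, 2, 10, 5, 3).
On a 9-cycle, p^9 is the identity, so p^31 = p^4 there (31 ≡ 4 mod 9).
Stepping 4 places around the cycle: 9 → 7 → 8 → 6 → 2.

2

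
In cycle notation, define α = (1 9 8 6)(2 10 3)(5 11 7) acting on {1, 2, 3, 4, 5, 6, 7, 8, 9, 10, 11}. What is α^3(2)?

2 lies in the 3-cycle (2 10 3).
Since the cycle has length 3, α^3 acts on it the same as α^0 (3 mod 3 = 0).
So α^3(2) = 2.

2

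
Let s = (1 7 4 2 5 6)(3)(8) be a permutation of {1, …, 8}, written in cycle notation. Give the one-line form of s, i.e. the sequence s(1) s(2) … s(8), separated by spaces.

7 5 3 2 6 1 4 8

Image by image: 1→7, 2→5, 3→3, 4→2, 5→6, 6→1, 7→4, 8→8.
Listing these in domain order gives 7 5 3 2 6 1 4 8.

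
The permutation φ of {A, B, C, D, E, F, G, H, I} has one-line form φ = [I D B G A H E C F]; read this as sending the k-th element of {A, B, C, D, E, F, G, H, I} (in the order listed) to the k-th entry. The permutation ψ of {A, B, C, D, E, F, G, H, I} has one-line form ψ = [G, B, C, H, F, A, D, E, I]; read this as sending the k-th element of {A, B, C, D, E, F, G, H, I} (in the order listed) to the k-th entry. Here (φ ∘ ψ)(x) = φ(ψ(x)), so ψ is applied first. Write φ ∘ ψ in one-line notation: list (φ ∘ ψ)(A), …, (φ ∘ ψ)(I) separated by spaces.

(φ ∘ ψ)(x) = φ(ψ(x)). Computing each image: φ(ψ(A)) = φ(G) = E, φ(ψ(B)) = φ(B) = D, φ(ψ(C)) = φ(C) = B, φ(ψ(D)) = φ(H) = C, φ(ψ(E)) = φ(F) = H, φ(ψ(F)) = φ(A) = I, φ(ψ(G)) = φ(D) = G, φ(ψ(H)) = φ(E) = A, φ(ψ(I)) = φ(I) = F.
Hence φ ∘ ψ = [E D B C H I G A F].

E D B C H I G A F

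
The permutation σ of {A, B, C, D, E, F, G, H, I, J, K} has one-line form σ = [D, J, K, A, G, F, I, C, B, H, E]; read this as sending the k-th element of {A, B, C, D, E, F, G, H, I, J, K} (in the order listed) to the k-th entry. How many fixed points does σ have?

The fixed points (elements with σ(x) = x) are {F}, so there is 1.

1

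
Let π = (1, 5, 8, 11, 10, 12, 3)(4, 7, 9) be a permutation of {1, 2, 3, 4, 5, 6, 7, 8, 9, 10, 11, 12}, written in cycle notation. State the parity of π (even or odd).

even

The cycle lengths are 7, 3, 1, 1.
A cycle is odd iff its length is even; π has 0 even-length cycles, so sgn(π) = (−1)^0 and π is even.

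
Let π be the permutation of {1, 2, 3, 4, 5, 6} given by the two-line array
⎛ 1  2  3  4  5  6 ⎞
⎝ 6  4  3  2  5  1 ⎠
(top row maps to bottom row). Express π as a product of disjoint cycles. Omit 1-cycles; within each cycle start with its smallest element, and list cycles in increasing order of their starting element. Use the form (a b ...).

Iterating π from 1 gives 1 → 6 → 1; that is the 2-cycle (1 6).
Continuing from each remaining unvisited element yields (1 6)(2 4).

(1 6)(2 4)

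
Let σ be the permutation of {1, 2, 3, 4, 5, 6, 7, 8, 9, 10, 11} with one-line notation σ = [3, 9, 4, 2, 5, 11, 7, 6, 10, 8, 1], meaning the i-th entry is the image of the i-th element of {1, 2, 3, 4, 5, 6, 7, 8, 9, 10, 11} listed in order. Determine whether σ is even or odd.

even

In disjoint-cycle form the cycle lengths are 9, 1, 1.
A cycle is odd iff its length is even; σ has 0 even-length cycles, so sgn(σ) = (−1)^0 and σ is even.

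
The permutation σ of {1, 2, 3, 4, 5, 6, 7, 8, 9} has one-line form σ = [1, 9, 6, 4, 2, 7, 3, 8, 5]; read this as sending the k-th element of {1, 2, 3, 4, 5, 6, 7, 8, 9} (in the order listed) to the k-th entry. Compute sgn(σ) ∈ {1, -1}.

1

In disjoint-cycle form the cycle lengths are 3, 3, 1, 1, 1.
A cycle is odd iff its length is even; σ has 0 even-length cycles, so sgn(σ) = (−1)^0 and σ is even.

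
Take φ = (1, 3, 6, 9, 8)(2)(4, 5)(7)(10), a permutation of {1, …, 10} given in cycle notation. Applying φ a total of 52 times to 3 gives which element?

9

3 lies in the 5-cycle (1, 3, 6, 9, 8).
On a 5-cycle, φ^5 is the identity, so φ^52 = φ^2 there (52 ≡ 2 mod 5).
Advancing 2 steps from 3: 3 → 6 → 9.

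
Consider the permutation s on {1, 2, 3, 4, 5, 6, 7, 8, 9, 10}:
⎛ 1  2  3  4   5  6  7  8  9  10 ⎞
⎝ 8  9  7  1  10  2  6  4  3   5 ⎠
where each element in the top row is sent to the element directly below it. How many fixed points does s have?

0

No element satisfies s(x) = x, so there are 0 fixed points.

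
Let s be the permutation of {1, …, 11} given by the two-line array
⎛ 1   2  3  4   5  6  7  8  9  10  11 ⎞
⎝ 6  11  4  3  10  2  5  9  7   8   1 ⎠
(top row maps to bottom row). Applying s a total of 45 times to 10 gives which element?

10

Tracing 10 → 8 → … returns to 10 after 5 steps, so 10 lies in a 5-cycle (5, 10, 8, 9, 7).
On a 5-cycle, s^5 is the identity, so s^45 = s^0 there (45 ≡ 0 mod 5).
So s^45(10) = 10.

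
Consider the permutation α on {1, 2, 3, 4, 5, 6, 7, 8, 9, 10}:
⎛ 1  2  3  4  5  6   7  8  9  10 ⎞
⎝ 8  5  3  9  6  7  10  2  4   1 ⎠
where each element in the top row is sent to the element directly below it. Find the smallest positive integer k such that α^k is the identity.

Writing α as disjoint cycles, the cycle lengths are 7, 2, 1.
The order is lcm(7, 2) = 14.

14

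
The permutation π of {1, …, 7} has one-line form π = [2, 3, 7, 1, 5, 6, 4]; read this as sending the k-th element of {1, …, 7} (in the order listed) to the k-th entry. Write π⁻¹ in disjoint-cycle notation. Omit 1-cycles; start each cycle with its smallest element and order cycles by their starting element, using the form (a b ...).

(1 4 7 3 2)

The cycle decomposition of π is (1 2 3 7 4).
The inverse reverses every cycle; in canonical form, π⁻¹ = (1 4 7 3 2).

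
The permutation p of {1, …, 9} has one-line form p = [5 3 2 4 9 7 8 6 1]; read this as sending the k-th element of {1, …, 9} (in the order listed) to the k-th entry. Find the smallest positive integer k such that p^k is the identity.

Decomposing into disjoint cycles gives cycle lengths 3, 3, 2, 1.
The order of p is the least common multiple of its cycle lengths: lcm(3, 3, 2) = 6.

6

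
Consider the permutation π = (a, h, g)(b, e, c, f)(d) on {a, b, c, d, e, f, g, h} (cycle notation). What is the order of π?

12

The cycle type of π is (4, 3, 1).
The order of π is the least common multiple of its cycle lengths: lcm(4, 3) = 12.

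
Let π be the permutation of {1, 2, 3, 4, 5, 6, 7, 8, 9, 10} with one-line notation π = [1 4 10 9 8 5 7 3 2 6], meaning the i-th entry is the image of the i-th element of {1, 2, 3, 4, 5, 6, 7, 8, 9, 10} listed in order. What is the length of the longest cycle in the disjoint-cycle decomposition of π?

5

Decomposing into disjoint cycles gives (2 4 9)(3 10 6 5 8); the longest has length 5.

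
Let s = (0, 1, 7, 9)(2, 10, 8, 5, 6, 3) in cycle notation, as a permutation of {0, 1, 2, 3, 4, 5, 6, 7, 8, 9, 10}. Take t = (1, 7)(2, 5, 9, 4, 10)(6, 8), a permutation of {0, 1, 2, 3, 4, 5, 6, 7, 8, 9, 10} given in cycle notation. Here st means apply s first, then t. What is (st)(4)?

(st)(4) = t(s(4)). s(4) = 4, then t(4) = 10. So (st)(4) = 10.

10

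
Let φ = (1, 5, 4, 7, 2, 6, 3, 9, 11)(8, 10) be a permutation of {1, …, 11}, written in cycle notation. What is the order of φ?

The cycle type of φ is (9, 2).
The order is lcm(9, 2) = 18.

18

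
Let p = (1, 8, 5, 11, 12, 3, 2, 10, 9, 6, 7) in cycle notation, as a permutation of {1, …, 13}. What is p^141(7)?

7 lies in the 11-cycle (1, 8, 5, 11, 12, 3, 2, 10, 9, 6, 7).
Powers repeat with period 11 on this cycle, and 141 mod 11 = 9, so p^141(7) = p^9(7).
Stepping 9 places around the cycle: 7 → 1 → 8 → 5 → 11 → 12 → 3 → 2 → 10 → 9.

9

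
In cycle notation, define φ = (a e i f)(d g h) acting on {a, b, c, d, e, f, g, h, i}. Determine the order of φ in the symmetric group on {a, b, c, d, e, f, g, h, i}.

12

The cycle type of φ is (4, 3, 1, 1).
The order of φ is the least common multiple of its cycle lengths: lcm(4, 3) = 12.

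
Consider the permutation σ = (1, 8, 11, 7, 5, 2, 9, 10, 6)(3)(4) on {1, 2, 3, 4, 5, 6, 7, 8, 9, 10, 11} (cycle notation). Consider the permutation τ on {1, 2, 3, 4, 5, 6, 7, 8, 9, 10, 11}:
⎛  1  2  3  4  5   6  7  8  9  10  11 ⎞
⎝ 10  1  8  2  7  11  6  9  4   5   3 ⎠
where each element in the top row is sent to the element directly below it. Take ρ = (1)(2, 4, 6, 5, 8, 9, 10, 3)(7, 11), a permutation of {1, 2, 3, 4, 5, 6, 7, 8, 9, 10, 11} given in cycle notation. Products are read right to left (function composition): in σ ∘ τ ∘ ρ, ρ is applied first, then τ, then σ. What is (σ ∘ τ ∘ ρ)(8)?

4

Apply the permutations in order: ρ(8) = 9, then τ(9) = 4, then σ(4) = 4. So (σ ∘ τ ∘ ρ)(8) = 4.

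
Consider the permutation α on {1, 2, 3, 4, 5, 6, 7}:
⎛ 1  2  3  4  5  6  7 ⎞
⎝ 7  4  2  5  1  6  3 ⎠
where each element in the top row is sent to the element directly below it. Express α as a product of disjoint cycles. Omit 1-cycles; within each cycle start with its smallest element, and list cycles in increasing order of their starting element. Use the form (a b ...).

From 1: 1 → 7 → 3 → 2 → 4 → 5 → 1, closing the cycle (1 7 3 2 4 5).
Continuing from each remaining unvisited element yields (1 7 3 2 4 5).

(1 7 3 2 4 5)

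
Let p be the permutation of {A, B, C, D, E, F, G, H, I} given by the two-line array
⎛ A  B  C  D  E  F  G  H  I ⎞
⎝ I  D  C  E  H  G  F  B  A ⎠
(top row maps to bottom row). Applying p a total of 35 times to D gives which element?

B

Tracing D → E → … returns to D after 4 steps, so D lies in a 4-cycle (B, D, E, H).
Powers repeat with period 4 on this cycle, and 35 mod 4 = 3, so p^35(D) = p^3(D).
Stepping 3 places around the cycle: D → E → H → B.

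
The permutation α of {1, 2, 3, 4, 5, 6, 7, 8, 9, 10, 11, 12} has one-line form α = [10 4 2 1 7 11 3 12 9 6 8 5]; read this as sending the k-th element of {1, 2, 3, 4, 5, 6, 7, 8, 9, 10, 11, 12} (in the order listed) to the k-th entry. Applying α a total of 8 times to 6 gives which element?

4

Tracing 6 → 11 → … returns to 6 after 11 steps, so 6 lies in an 11-cycle (1, 10, 6, 11, 8, 12, 5, 7, 3, 2, 4).
Stepping 8 places around the cycle: 6 → 11 → 8 → 12 → 5 → 7 → 3 → 2 → 4.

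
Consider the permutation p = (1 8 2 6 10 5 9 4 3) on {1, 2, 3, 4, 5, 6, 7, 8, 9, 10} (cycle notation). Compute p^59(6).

6 lies in the 9-cycle (1 8 2 6 10 5 9 4 3).
Since the cycle has length 9, p^59 acts on it the same as p^5 (59 mod 9 = 5).
Stepping 5 places around the cycle: 6 → 10 → 5 → 9 → 4 → 3.

3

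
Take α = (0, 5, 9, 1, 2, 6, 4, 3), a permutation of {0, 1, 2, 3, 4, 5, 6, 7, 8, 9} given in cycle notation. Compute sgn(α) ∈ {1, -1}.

The cycle lengths are 8, 1, 1.
A cycle of length ℓ contributes ℓ−1 transpositions, so α is a product of 7 transpositions — odd.

-1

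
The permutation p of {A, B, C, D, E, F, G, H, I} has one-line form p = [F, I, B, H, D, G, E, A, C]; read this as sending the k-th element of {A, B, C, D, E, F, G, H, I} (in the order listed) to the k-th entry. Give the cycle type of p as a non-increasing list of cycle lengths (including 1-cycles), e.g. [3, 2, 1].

The disjoint cycles are (A, F, G, E, D, H)(B, I, C), with lengths 6, 3 in non-increasing order.

[6, 3]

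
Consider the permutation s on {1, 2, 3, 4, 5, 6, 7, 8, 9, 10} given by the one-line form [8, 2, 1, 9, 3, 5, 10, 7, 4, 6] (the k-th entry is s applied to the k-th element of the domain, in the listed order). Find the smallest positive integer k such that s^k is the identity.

14

Writing s as disjoint cycles, the cycle lengths are 7, 2, 1.
The order is lcm(7, 2) = 14.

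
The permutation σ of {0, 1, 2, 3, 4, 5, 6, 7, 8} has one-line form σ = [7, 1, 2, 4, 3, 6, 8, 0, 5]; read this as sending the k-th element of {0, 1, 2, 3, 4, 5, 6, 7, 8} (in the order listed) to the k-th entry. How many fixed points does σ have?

2

The fixed points (elements with σ(x) = x) are {1, 2}, so there are 2.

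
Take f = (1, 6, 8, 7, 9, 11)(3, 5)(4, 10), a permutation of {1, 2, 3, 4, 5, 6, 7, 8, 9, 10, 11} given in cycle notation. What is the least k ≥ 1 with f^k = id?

The cycle type of f is (6, 2, 2, 1).
Since disjoint cycles commute, ord(f) = lcm(6, 2, 2) = 6.

6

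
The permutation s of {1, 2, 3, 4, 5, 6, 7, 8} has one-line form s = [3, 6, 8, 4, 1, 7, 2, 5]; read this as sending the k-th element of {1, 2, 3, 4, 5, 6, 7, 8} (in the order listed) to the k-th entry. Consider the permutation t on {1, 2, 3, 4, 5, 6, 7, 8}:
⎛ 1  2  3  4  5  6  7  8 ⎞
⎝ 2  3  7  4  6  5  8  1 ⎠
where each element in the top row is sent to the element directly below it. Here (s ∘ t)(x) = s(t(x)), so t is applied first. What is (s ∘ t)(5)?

7

t(5) = 6, then s(6) = 7; composing gives (s ∘ t)(5) = 7.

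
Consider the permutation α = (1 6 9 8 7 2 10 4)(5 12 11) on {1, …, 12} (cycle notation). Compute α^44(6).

6 lies in the 8-cycle (1 6 9 8 7 2 10 4).
On an 8-cycle, α^8 is the identity, so α^44 = α^4 there (44 ≡ 4 mod 8).
Stepping 4 places around the cycle: 6 → 9 → 8 → 7 → 2.

2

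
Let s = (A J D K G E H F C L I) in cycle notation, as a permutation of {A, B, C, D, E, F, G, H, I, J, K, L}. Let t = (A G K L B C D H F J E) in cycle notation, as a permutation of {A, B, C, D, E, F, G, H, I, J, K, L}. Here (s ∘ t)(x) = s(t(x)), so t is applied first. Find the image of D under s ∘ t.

First apply t: t(D) = H, then s(H) = F. Thus (s ∘ t)(D) = F.

F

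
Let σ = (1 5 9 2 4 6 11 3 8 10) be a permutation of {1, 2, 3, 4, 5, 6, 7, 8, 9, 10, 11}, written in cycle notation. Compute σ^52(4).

4 lies in the 10-cycle (1 5 9 2 4 6 11 3 8 10).
On a 10-cycle, σ^10 is the identity, so σ^52 = σ^2 there (52 ≡ 2 mod 10).
Stepping 2 places around the cycle: 4 → 6 → 11.

11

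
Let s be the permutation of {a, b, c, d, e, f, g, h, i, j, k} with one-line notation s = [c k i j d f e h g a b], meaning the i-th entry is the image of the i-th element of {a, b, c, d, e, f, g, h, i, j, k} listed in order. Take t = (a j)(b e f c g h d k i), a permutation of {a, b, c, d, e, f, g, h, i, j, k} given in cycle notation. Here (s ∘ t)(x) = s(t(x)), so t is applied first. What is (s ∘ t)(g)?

(s ∘ t)(g) = s(t(g)). t(g) = h, then s(h) = h. So (s ∘ t)(g) = h.

h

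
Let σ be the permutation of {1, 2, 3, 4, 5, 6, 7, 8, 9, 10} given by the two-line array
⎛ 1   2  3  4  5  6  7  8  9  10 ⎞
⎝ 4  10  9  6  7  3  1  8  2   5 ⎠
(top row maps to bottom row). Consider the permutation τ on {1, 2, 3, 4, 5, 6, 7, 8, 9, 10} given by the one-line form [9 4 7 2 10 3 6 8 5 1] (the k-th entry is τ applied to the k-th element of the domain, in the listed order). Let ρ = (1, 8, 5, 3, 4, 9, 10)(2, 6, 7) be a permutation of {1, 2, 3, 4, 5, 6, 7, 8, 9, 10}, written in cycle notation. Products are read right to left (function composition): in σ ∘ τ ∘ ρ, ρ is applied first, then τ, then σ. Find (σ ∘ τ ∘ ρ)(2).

9

Apply the permutations in order: ρ(2) = 6, then τ(6) = 3, then σ(3) = 9. So (σ ∘ τ ∘ ρ)(2) = 9.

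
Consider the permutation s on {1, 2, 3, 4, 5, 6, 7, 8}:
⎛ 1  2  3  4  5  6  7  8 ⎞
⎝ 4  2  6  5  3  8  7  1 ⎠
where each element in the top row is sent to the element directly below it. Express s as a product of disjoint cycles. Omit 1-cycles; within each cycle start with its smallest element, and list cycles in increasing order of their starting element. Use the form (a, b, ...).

From 1: 1 → 4 → 5 → 3 → 6 → 8 → 1, closing the cycle (1, 4, 5, 3, 6, 8).
Continuing from each remaining unvisited element yields (1, 4, 5, 3, 6, 8).

(1, 4, 5, 3, 6, 8)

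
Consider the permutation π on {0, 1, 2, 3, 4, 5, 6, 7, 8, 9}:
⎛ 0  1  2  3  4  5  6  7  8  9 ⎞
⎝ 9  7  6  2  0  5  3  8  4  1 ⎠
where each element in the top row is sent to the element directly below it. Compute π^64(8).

1

Tracing 8 → 4 → … returns to 8 after 6 steps, so 8 lies in a 6-cycle (0, 9, 1, 7, 8, 4).
Since the cycle has length 6, π^64 acts on it the same as π^4 (64 mod 6 = 4).
Stepping 4 places around the cycle: 8 → 4 → 0 → 9 → 1.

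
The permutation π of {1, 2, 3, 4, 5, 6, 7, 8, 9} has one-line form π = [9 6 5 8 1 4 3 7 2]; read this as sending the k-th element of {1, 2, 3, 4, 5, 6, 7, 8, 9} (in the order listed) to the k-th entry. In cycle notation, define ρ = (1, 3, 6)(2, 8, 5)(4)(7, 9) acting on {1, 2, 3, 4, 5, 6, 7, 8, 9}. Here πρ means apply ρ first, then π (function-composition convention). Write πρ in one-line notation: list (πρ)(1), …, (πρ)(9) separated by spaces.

5 7 4 8 6 9 2 1 3

For each element, apply ρ then π: 1 → 3 → 5; 2 → 8 → 7; 3 → 6 → 4; 4 → 4 → 8; 5 → 2 → 6; 6 → 1 → 9; 7 → 9 → 2; 8 → 5 → 1; 9 → 7 → 3.
So πρ in one-line form is 5 7 4 8 6 9 2 1 3.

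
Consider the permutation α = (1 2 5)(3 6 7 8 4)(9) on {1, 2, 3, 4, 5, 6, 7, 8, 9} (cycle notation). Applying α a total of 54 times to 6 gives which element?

6 lies in the 5-cycle (3 6 7 8 4).
Since the cycle has length 5, α^54 acts on it the same as α^4 (54 mod 5 = 4).
Advancing 4 steps from 6: 6 → 7 → 8 → 4 → 3.

3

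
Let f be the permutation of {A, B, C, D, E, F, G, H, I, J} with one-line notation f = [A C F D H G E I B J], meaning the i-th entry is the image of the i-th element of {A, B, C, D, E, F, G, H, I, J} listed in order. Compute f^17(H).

Tracing H → I → … returns to H after 7 steps, so H lies in a 7-cycle (B, C, F, G, E, H, I).
Since the cycle has length 7, f^17 acts on it the same as f^3 (17 mod 7 = 3).
Stepping 3 places around the cycle: H → I → B → C.

C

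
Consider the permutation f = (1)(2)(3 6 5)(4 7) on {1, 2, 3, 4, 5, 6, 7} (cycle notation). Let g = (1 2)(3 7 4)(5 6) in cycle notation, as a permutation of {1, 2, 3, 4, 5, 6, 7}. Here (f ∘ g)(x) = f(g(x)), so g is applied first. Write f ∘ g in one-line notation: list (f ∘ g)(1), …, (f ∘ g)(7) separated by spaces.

2 1 4 6 5 3 7

(f ∘ g)(x) = f(g(x)). Computing each image: f(g(1)) = f(2) = 2, f(g(2)) = f(1) = 1, f(g(3)) = f(7) = 4, f(g(4)) = f(3) = 6, f(g(5)) = f(6) = 5, f(g(6)) = f(5) = 3, f(g(7)) = f(4) = 7.
Hence f ∘ g = [2 1 4 6 5 3 7].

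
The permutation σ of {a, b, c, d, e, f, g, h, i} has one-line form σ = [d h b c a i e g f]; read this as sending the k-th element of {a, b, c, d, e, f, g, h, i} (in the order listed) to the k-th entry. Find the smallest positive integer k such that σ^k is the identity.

Decomposing into disjoint cycles gives cycle lengths 7, 2.
The order of σ is the least common multiple of its cycle lengths: lcm(7, 2) = 14.

14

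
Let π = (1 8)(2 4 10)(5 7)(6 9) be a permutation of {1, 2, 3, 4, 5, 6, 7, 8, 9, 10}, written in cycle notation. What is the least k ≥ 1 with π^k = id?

6

The cycle type of π is (3, 2, 2, 2, 1).
Since disjoint cycles commute, ord(π) = lcm(3, 2, 2, 2) = 6.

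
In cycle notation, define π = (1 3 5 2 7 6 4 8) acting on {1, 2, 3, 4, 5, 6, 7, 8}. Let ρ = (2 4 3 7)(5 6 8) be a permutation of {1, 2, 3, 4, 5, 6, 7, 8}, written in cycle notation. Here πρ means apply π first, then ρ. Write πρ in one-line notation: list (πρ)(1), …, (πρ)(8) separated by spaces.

7 2 6 5 4 3 8 1

For each element, apply π then ρ: 1 → 3 → 7; 2 → 7 → 2; 3 → 5 → 6; 4 → 8 → 5; 5 → 2 → 4; 6 → 4 → 3; 7 → 6 → 8; 8 → 1 → 1.
So πρ in one-line form is 7 2 6 5 4 3 8 1.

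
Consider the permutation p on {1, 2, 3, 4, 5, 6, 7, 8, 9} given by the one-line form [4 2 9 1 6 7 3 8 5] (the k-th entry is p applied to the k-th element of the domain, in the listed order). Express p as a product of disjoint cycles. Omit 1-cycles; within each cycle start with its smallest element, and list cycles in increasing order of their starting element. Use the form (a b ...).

Start at 1 and follow images: 1 → 4 → 1, giving the cycle (1 4).
Repeating from the next unused element and collecting all non-trivial cycles gives (1 4)(3 9 5 6 7).

(1 4)(3 9 5 6 7)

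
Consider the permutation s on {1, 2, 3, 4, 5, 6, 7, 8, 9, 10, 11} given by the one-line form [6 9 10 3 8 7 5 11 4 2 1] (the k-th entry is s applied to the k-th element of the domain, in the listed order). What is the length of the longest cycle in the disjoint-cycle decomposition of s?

Decomposing into disjoint cycles gives (1, 6, 7, 5, 8, 11)(2, 9, 4, 3, 10); the longest has length 6.

6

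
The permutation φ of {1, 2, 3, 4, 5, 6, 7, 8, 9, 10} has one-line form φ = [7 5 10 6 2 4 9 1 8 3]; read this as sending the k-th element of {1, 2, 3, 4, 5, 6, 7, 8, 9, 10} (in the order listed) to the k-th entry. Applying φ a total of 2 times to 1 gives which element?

9

Tracing 1 → 7 → … returns to 1 after 4 steps, so 1 lies in a 4-cycle (1, 7, 9, 8).
Stepping 2 places around the cycle: 1 → 7 → 9.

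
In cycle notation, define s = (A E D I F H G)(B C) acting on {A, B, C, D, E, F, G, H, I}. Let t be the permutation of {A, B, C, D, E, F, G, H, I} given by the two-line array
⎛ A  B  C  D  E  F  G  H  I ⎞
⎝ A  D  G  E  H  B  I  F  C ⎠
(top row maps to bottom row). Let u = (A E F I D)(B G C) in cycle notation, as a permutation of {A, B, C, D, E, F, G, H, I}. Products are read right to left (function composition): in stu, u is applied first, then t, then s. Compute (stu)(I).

(stu)(I) = s(t(u(I))). u(I) = D, then t(D) = E, then s(E) = D, so the result is D.

D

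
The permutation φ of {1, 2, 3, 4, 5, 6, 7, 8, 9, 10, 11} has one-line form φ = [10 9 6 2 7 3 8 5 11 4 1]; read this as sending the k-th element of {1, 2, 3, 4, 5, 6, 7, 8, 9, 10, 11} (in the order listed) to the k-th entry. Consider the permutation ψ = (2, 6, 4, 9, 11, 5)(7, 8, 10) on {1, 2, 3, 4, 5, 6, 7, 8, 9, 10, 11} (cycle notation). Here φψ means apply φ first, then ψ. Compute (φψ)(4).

6

First apply φ: φ(4) = 2, then ψ(2) = 6. Thus (φψ)(4) = 6.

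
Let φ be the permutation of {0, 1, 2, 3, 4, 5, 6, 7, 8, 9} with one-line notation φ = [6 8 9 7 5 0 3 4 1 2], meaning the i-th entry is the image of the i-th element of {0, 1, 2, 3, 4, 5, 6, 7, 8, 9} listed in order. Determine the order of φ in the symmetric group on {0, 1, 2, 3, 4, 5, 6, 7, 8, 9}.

6

Writing φ as disjoint cycles, the cycle lengths are 6, 2, 2.
The order is lcm(6, 2, 2) = 6.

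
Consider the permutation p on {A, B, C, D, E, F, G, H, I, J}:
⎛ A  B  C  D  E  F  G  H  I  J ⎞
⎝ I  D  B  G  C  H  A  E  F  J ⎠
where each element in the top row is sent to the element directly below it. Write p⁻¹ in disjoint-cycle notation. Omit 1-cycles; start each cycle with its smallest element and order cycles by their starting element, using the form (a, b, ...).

(A, G, D, B, C, E, H, F, I)

First write p in disjoint cycles: (A, I, F, H, E, C, B, D, G).
The inverse reverses every cycle; in canonical form, p⁻¹ = (A, G, D, B, C, E, H, F, I).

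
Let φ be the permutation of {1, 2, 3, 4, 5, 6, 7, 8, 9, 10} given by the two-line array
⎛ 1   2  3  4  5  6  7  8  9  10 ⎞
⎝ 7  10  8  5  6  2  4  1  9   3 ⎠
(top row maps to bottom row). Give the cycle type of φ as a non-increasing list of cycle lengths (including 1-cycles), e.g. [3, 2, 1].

The disjoint cycles are (1, 7, 4, 5, 6, 2, 10, 3, 8)(9), with lengths 9, 1 in non-increasing order.

[9, 1]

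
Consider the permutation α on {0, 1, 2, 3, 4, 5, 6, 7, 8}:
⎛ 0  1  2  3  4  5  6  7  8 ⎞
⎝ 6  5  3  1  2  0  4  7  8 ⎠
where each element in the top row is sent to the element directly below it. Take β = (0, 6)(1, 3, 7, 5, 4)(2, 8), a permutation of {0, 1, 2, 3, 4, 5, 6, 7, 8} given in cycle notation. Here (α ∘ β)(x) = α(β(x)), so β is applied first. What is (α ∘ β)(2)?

(α ∘ β)(2) = α(β(2)). β(2) = 8, then α(8) = 8. So (α ∘ β)(2) = 8.

8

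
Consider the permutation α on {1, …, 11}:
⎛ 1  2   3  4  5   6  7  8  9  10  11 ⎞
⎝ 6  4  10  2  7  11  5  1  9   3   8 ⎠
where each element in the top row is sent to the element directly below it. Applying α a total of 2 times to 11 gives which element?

Tracing 11 → 8 → … returns to 11 after 4 steps, so 11 lies in a 4-cycle (1 6 11 8).
Stepping 2 places around the cycle: 11 → 8 → 1.

1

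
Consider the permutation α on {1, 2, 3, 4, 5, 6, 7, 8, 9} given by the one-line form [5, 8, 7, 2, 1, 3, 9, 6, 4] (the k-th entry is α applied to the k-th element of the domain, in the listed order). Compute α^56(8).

Tracing 8 → 6 → … returns to 8 after 7 steps, so 8 lies in a 7-cycle (2 8 6 3 7 9 4).
On a 7-cycle, α^7 is the identity, so α^56 = α^0 there (56 ≡ 0 mod 7).
So α^56(8) = 8.

8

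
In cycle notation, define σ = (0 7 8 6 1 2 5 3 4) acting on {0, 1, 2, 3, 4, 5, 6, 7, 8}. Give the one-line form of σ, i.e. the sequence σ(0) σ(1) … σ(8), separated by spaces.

Image by image: 0→7, 1→2, 2→5, 3→4, 4→0, 5→3, 6→1, 7→8, 8→6.
So the one-line form is 7 2 5 4 0 3 1 8 6.

7 2 5 4 0 3 1 8 6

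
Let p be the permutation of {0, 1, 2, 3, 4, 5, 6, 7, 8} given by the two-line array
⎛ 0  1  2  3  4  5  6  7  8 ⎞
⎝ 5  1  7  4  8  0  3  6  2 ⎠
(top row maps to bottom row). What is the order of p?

6

Decomposing into disjoint cycles gives cycle lengths 6, 2, 1.
Since disjoint cycles commute, ord(p) = lcm(6, 2) = 6.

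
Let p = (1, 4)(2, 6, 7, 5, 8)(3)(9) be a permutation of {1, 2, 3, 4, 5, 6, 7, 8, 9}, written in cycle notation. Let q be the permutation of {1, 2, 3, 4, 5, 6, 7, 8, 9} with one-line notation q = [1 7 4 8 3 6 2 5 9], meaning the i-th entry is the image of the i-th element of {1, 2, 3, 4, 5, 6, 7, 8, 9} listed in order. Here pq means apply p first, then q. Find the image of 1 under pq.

p(1) = 4, then q(4) = 8; composing gives (pq)(1) = 8.

8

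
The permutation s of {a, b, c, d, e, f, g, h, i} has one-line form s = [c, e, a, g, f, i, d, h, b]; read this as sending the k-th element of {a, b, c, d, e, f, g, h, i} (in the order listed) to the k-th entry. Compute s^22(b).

f

Tracing b → e → … returns to b after 4 steps, so b lies in a 4-cycle (b e f i).
Since the cycle has length 4, s^22 acts on it the same as s^2 (22 mod 4 = 2).
Advancing 2 steps from b: b → e → f.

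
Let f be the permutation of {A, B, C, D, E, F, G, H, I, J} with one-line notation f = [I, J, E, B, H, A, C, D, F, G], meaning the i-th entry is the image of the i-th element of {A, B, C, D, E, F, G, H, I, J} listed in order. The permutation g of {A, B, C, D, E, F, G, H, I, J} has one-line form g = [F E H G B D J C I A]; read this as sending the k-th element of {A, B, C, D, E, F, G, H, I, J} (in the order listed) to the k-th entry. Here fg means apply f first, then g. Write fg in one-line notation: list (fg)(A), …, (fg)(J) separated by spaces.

I A B E C F H G D J

Chase each element through f then g: A → I → I; B → J → A; C → E → B; D → B → E; E → H → C; F → A → F; G → C → H; H → D → G; I → F → D; J → G → J.
So fg in one-line form is I A B E C F H G D J.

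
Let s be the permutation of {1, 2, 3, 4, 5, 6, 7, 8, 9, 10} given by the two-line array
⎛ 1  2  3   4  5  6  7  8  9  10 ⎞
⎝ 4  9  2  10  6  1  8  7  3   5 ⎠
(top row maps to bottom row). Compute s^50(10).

Tracing 10 → 5 → … returns to 10 after 5 steps, so 10 lies in a 5-cycle (1, 4, 10, 5, 6).
On a 5-cycle, s^5 is the identity, so s^50 = s^0 there (50 ≡ 0 mod 5).
So s^50(10) = 10.

10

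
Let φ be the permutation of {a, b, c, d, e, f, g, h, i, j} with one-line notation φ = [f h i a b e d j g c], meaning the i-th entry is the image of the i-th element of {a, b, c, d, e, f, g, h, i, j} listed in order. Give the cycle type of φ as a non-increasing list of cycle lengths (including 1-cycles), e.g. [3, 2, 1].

[10]

The disjoint cycles are (a, f, e, b, h, j, c, i, g, d), with lengths 10 in non-increasing order.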